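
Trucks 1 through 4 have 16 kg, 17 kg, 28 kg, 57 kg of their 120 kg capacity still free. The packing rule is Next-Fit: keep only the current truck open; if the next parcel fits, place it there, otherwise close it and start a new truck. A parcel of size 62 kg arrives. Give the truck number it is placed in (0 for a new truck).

Next-Fit only looks at truck 4, which has 57 kg free.
62 kg does not fit, so a new truck is opened.

0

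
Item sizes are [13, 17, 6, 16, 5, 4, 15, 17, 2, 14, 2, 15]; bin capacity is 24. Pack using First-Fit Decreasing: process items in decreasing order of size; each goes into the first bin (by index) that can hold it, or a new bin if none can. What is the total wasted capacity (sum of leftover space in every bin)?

Sorted descending: 17, 17, 16, 15, 15, 14, 13, 6, 5, 4, 2, 2.
17 → bin 1 (remaining 7)
17 → bin 2 (remaining 7)
16 → bin 3 (remaining 8)
15 → bin 4 (remaining 9)
15 → bin 5 (remaining 9)
14 → bin 6 (remaining 10)
13 → bin 7 (remaining 11)
6 → bin 1 (remaining 1)
5 → bin 2 (remaining 2)
4 → bin 3 (remaining 4)
2 → bin 2 (remaining 0)
2 → bin 3 (remaining 2)
7 bins × 24 = 168; used 126; unused 42.

42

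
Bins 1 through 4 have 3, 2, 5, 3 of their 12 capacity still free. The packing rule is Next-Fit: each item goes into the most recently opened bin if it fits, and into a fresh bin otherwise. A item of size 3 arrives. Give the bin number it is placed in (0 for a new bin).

4

Next-Fit only looks at bin 4, which has 3 free.
3 fits there.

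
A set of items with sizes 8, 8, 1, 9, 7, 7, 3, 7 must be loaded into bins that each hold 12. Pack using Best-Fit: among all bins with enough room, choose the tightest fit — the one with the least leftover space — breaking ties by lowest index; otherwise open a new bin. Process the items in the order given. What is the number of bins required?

6

Put 8 in bin 1; 4 remain.
Put 8 in bin 2; 4 remain.
Put 1 in bin 1; 3 remain.
Put 9 in bin 3; 3 remain.
Put 7 in bin 4; 5 remain.
Put 7 in bin 5; 5 remain.
Put 3 in bin 1; 0 remain.
Put 7 in bin 6; 5 remain.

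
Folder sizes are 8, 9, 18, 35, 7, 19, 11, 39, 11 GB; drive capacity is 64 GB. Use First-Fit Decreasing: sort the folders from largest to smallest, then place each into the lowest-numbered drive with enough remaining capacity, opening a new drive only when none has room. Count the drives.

3 drives

Sorted descending: 39, 35, 19, 18, 11, 11, 9, 8, 7.
drive 1: place 39 GB, 25 GB left
drive 2: place 35 GB, 29 GB left
drive 1: place 19 GB, 6 GB left
drive 2: place 18 GB, 11 GB left
drive 2: place 11 GB, 0 GB left
drive 3: place 11 GB, 53 GB left
drive 3: place 9 GB, 44 GB left
drive 3: place 8 GB, 36 GB left
drive 3: place 7 GB, 29 GB left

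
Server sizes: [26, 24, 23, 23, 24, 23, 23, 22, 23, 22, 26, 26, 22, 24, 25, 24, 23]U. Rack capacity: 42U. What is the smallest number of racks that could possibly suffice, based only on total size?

Total size = 26 + 24 + 23 + 23 + 24 + 23 + 23 + 22 + 23 + 22 + 26 + 26 + 22 + 24 + 25 + 24 + 23 = 403U.
⌈403 / 42⌉ = 10.

10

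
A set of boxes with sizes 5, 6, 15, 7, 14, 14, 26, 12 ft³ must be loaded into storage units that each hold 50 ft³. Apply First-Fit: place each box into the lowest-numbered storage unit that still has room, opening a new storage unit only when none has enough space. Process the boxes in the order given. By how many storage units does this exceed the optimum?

1

First-Fit: [5,6,15,7,14] [14,26] [12] → 3 storage units.
Total size 99 ft³; any packing needs at least ⌈99/50⌉ = 2 storage units.
An optimal packing achieves that bound: [26,12,7,5] [15,14,14,6] → 2 storage units.
Excess: 3 − 2 = 1.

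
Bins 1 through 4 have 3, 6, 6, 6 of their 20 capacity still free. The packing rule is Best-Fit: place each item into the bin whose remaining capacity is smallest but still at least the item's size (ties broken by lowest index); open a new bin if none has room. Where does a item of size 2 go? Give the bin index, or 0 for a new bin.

1

Bins with room: bin 1 (3), bin 2 (6), bin 3 (6), bin 4 (6).
Tightest fit is bin 1 with 3 free.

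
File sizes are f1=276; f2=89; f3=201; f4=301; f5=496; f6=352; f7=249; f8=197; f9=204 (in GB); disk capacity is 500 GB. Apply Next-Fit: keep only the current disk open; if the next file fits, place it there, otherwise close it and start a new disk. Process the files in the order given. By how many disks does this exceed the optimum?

2

Next-Fit: [276,89] [201] [301] [496] [352] [249,197] [204] → 7 disks.
Total size 2365 GB; any packing needs at least ⌈2365/500⌉ = 5 disks.
An optimal packing achieves that bound: [496] [352,89] [301,197] [276,204] [249,201] → 5 disks.
Excess: 7 − 5 = 2.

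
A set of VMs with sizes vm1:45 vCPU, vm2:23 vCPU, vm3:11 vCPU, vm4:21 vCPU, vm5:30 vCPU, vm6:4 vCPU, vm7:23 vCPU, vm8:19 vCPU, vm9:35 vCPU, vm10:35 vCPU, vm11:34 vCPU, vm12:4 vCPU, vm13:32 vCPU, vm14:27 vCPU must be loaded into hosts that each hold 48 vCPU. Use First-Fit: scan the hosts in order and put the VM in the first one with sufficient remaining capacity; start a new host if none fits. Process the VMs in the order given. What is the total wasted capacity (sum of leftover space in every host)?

host 1: place vm1 (45 vCPU), 3 vCPU left
host 2: place vm2 (23 vCPU), 25 vCPU left
host 2: place vm3 (11 vCPU), 14 vCPU left
host 3: place vm4 (21 vCPU), 27 vCPU left
host 4: place vm5 (30 vCPU), 18 vCPU left
host 2: place vm6 (4 vCPU), 10 vCPU left
host 3: place vm7 (23 vCPU), 4 vCPU left
host 5: place vm8 (19 vCPU), 29 vCPU left
host 6: place vm9 (35 vCPU), 13 vCPU left
host 7: place vm10 (35 vCPU), 13 vCPU left
host 8: place vm11 (34 vCPU), 14 vCPU left
host 2: place vm12 (4 vCPU), 6 vCPU left
host 9: place vm13 (32 vCPU), 16 vCPU left
host 5: place vm14 (27 vCPU), 2 vCPU left
9 hosts × 48 vCPU = 432 vCPU; used 343 vCPU; unused 89 vCPU.

89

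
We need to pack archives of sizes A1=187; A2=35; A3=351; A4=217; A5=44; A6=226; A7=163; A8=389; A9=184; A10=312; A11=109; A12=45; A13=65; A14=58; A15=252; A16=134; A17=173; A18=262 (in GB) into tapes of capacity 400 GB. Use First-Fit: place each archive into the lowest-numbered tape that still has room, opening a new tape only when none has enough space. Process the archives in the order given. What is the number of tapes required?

A1 (187 GB) → tape 1 (remaining 213 GB)
A2 (35 GB) → tape 1 (remaining 178 GB)
A3 (351 GB) → tape 2 (remaining 49 GB)
A4 (217 GB) → tape 3 (remaining 183 GB)
A5 (44 GB) → tape 1 (remaining 134 GB)
A6 (226 GB) → tape 4 (remaining 174 GB)
A7 (163 GB) → tape 3 (remaining 20 GB)
A8 (389 GB) → tape 5 (remaining 11 GB)
A9 (184 GB) → tape 6 (remaining 216 GB)
A10 (312 GB) → tape 7 (remaining 88 GB)
A11 (109 GB) → tape 1 (remaining 25 GB)
A12 (45 GB) → tape 2 (remaining 4 GB)
A13 (65 GB) → tape 4 (remaining 109 GB)
A14 (58 GB) → tape 4 (remaining 51 GB)
A15 (252 GB) → tape 8 (remaining 148 GB)
A16 (134 GB) → tape 6 (remaining 82 GB)
A17 (173 GB) → tape 9 (remaining 227 GB)
A18 (262 GB) → tape 10 (remaining 138 GB)

10 tapes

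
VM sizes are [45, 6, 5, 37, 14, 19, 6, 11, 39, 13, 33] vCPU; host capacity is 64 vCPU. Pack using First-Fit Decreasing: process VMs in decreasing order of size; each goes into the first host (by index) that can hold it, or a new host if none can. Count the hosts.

Sorted descending: 45, 39, 37, 33, 19, 14, 13, 11, 6, 6, 5.
Put 45 vCPU in host 1; 19 vCPU remain.
Put 39 vCPU in host 2; 25 vCPU remain.
Put 37 vCPU in host 3; 27 vCPU remain.
Put 33 vCPU in host 4; 31 vCPU remain.
Put 19 vCPU in host 1; 0 vCPU remain.
Put 14 vCPU in host 2; 11 vCPU remain.
Put 13 vCPU in host 3; 14 vCPU remain.
Put 11 vCPU in host 2; 0 vCPU remain.
Put 6 vCPU in host 3; 8 vCPU remain.
Put 6 vCPU in host 3; 2 vCPU remain.
Put 5 vCPU in host 4; 26 vCPU remain.
Final hosts: [45,19] [39,14,11] [37,13,6,6] [33,5].

4 hosts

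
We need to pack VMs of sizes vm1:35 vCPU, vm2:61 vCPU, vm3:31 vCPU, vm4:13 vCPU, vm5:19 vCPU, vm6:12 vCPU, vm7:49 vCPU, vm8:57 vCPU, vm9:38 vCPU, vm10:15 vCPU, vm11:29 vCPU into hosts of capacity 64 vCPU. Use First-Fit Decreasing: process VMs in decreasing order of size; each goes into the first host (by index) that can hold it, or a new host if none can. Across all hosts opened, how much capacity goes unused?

Sorted descending: 61, 57, 49, 38, 35, 31, 29, 19, 15, 13, 12.
Put 61 vCPU in host 1; 3 vCPU remain.
Put 57 vCPU in host 2; 7 vCPU remain.
Put 49 vCPU in host 3; 15 vCPU remain.
Put 38 vCPU in host 4; 26 vCPU remain.
Put 35 vCPU in host 5; 29 vCPU remain.
Put 31 vCPU in host 6; 33 vCPU remain.
Put 29 vCPU in host 5; 0 vCPU remain.
Put 19 vCPU in host 4; 7 vCPU remain.
Put 15 vCPU in host 3; 0 vCPU remain.
Put 13 vCPU in host 6; 20 vCPU remain.
Put 12 vCPU in host 6; 8 vCPU remain.
6 hosts × 64 vCPU = 384 vCPU; used 359 vCPU; unused 25 vCPU.

25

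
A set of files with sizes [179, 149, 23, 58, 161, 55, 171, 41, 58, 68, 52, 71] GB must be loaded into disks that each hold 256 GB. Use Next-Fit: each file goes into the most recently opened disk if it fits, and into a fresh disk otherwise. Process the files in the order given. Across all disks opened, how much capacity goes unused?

Put 179 GB in disk 1; 77 GB remain.
Put 149 GB in disk 2; 107 GB remain.
Put 23 GB in disk 2; 84 GB remain.
Put 58 GB in disk 2; 26 GB remain.
Put 161 GB in disk 3; 95 GB remain.
Put 55 GB in disk 3; 40 GB remain.
Put 171 GB in disk 4; 85 GB remain.
Put 41 GB in disk 4; 44 GB remain.
Put 58 GB in disk 5; 198 GB remain.
Put 68 GB in disk 5; 130 GB remain.
Put 52 GB in disk 5; 78 GB remain.
Put 71 GB in disk 5; 7 GB remain.
5 disks × 256 GB = 1280 GB; used 1086 GB; unused 194 GB.

194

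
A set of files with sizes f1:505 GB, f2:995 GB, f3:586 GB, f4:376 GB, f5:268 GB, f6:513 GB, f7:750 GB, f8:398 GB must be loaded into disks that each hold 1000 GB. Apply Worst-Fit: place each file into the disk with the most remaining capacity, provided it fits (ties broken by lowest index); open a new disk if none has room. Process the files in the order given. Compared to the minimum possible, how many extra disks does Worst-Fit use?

Worst-Fit: [505,376] [995] [586,268] [513,398] [750] → 5 disks.
Total size 4391 GB; any packing needs at least ⌈4391/1000⌉ = 5 disks.
So 5 is already optimal.

0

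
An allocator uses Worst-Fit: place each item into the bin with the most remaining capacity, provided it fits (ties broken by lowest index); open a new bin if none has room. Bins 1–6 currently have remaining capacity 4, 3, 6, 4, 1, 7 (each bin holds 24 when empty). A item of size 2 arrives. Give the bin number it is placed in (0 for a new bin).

6

Bins with room: bin 1 (4), bin 2 (3), bin 3 (6), bin 4 (4), bin 6 (7).
Most room is bin 6 with 7 free.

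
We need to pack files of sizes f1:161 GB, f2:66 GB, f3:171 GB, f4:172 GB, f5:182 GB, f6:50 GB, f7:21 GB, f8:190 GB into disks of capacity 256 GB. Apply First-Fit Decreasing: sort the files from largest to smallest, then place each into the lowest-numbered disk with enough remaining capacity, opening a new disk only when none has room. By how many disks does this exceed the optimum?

First-Fit Decreasing: [190,66] [182,50,21] [172] [171] [161] → 5 disks.
5 files exceed 128 GB (half the capacity), and no two of those can share a disk, so at least 5 disks are needed.
So 5 is already optimal.

0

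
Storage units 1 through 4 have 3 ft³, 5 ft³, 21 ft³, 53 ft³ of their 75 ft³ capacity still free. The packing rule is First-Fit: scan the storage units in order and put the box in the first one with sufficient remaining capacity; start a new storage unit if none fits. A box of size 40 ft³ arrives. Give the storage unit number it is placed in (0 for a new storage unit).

4

Storage units with room: storage unit 4 (53 ft³).
The first with room is storage unit 4.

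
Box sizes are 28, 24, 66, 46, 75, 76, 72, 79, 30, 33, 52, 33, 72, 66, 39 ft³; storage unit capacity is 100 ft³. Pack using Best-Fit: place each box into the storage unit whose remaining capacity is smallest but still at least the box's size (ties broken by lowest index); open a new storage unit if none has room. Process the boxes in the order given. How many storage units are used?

storage unit 1: place 28 ft³, 72 ft³ left
storage unit 1: place 24 ft³, 48 ft³ left
storage unit 2: place 66 ft³, 34 ft³ left
storage unit 1: place 46 ft³, 2 ft³ left
storage unit 3: place 75 ft³, 25 ft³ left
storage unit 4: place 76 ft³, 24 ft³ left
storage unit 5: place 72 ft³, 28 ft³ left
storage unit 6: place 79 ft³, 21 ft³ left
storage unit 2: place 30 ft³, 4 ft³ left
storage unit 7: place 33 ft³, 67 ft³ left
storage unit 7: place 52 ft³, 15 ft³ left
storage unit 8: place 33 ft³, 67 ft³ left
storage unit 9: place 72 ft³, 28 ft³ left
storage unit 8: place 66 ft³, 1 ft³ left
storage unit 10: place 39 ft³, 61 ft³ left
Final storage units: [28,24,46] [66,30] [75] [76] [72] [79] [33,52] [33,66] [72] [39].

10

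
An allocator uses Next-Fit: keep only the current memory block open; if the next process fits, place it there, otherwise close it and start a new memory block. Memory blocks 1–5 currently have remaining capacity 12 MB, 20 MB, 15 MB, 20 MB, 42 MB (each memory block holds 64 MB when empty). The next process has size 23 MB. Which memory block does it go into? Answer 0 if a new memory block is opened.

Next-Fit only looks at memory block 5, which has 42 MB free.
23 MB fits there.

5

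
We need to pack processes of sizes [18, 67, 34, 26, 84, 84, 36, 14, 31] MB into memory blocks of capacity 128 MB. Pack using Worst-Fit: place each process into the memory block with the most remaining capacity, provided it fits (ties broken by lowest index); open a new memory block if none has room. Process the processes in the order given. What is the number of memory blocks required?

Put 18 MB in memory block 1; 110 MB remain.
Put 67 MB in memory block 1; 43 MB remain.
Put 34 MB in memory block 1; 9 MB remain.
Put 26 MB in memory block 2; 102 MB remain.
Put 84 MB in memory block 2; 18 MB remain.
Put 84 MB in memory block 3; 44 MB remain.
Put 36 MB in memory block 3; 8 MB remain.
Put 14 MB in memory block 2; 4 MB remain.
Put 31 MB in memory block 4; 97 MB remain.
Final memory blocks: [18,67,34] [26,84,14] [84,36] [31].

4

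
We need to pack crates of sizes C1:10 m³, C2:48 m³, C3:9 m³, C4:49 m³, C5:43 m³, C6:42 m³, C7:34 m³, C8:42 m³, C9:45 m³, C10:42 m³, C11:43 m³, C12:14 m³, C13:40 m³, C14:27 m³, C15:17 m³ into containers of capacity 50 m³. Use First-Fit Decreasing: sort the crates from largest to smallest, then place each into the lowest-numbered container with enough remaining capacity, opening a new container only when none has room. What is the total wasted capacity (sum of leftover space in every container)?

Sorted descending: 49, 48, 45, 43, 43, 42, 42, 42, 40, 34, 27, 17, 14, 10, 9.
container 1: place 49 m³, 1 m³ left
container 2: place 48 m³, 2 m³ left
container 3: place 45 m³, 5 m³ left
container 4: place 43 m³, 7 m³ left
container 5: place 43 m³, 7 m³ left
container 6: place 42 m³, 8 m³ left
container 7: place 42 m³, 8 m³ left
container 8: place 42 m³, 8 m³ left
container 9: place 40 m³, 10 m³ left
container 10: place 34 m³, 16 m³ left
container 11: place 27 m³, 23 m³ left
container 11: place 17 m³, 6 m³ left
container 10: place 14 m³, 2 m³ left
container 9: place 10 m³, 0 m³ left
container 12: place 9 m³, 41 m³ left
12 containers × 50 m³ = 600 m³; used 505 m³; unused 95 m³.

95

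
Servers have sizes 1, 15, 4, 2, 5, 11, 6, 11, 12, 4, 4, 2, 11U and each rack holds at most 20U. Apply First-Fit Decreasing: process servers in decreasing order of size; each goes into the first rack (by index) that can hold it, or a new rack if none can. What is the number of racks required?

5 racks

Sorted descending: 15, 12, 11, 11, 11, 6, 5, 4, 4, 4, 2, 2, 1.
rack 1: place 15U, 5U left
rack 2: place 12U, 8U left
rack 3: place 11U, 9U left
rack 4: place 11U, 9U left
rack 5: place 11U, 9U left
rack 2: place 6U, 2U left
rack 1: place 5U, 0U left
rack 3: place 4U, 5U left
rack 3: place 4U, 1U left
rack 4: place 4U, 5U left
rack 2: place 2U, 0U left
rack 4: place 2U, 3U left
rack 3: place 1U, 0U left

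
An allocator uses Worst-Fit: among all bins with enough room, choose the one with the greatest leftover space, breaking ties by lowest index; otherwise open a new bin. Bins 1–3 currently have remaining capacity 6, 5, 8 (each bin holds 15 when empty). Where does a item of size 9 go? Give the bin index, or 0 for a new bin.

0

No bin has ≥ 9 free, so a new bin is opened.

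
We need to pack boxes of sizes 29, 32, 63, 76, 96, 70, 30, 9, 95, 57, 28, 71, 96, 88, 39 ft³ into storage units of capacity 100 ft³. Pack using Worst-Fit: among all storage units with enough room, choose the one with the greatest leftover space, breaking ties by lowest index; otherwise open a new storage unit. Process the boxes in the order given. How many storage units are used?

storage unit 1: place 29 ft³, 71 ft³ left
storage unit 1: place 32 ft³, 39 ft³ left
storage unit 2: place 63 ft³, 37 ft³ left
storage unit 3: place 76 ft³, 24 ft³ left
storage unit 4: place 96 ft³, 4 ft³ left
storage unit 5: place 70 ft³, 30 ft³ left
storage unit 1: place 30 ft³, 9 ft³ left
storage unit 2: place 9 ft³, 28 ft³ left
storage unit 6: place 95 ft³, 5 ft³ left
storage unit 7: place 57 ft³, 43 ft³ left
storage unit 7: place 28 ft³, 15 ft³ left
storage unit 8: place 71 ft³, 29 ft³ left
storage unit 9: place 96 ft³, 4 ft³ left
storage unit 10: place 88 ft³, 12 ft³ left
storage unit 11: place 39 ft³, 61 ft³ left
Final storage units: [29,32,30] [63,9] [76] [96] [70] [95] [57,28] [71] [96] [88] [39].

11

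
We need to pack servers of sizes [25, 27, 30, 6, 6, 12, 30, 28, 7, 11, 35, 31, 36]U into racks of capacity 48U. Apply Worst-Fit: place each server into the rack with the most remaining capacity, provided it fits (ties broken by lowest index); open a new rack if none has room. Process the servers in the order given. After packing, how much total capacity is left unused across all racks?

rack 1: place 25U, 23U left
rack 2: place 27U, 21U left
rack 3: place 30U, 18U left
rack 1: place 6U, 17U left
rack 2: place 6U, 15U left
rack 3: place 12U, 6U left
rack 4: place 30U, 18U left
rack 5: place 28U, 20U left
rack 5: place 7U, 13U left
rack 4: place 11U, 7U left
rack 6: place 35U, 13U left
rack 7: place 31U, 17U left
rack 8: place 36U, 12U left
8 racks × 48U = 384U; used 284U; unused 100U.

100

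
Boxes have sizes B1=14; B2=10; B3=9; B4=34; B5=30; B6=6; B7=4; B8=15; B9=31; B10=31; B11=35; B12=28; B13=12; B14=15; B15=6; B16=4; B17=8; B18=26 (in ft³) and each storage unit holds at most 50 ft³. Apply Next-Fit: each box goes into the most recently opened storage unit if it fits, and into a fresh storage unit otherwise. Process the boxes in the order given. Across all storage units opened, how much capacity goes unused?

132

Put B1 (14 ft³) in storage unit 1; 36 ft³ remain.
Put B2 (10 ft³) in storage unit 1; 26 ft³ remain.
Put B3 (9 ft³) in storage unit 1; 17 ft³ remain.
Put B4 (34 ft³) in storage unit 2; 16 ft³ remain.
Put B5 (30 ft³) in storage unit 3; 20 ft³ remain.
Put B6 (6 ft³) in storage unit 3; 14 ft³ remain.
Put B7 (4 ft³) in storage unit 3; 10 ft³ remain.
Put B8 (15 ft³) in storage unit 4; 35 ft³ remain.
Put B9 (31 ft³) in storage unit 4; 4 ft³ remain.
Put B10 (31 ft³) in storage unit 5; 19 ft³ remain.
Put B11 (35 ft³) in storage unit 6; 15 ft³ remain.
Put B12 (28 ft³) in storage unit 7; 22 ft³ remain.
Put B13 (12 ft³) in storage unit 7; 10 ft³ remain.
Put B14 (15 ft³) in storage unit 8; 35 ft³ remain.
Put B15 (6 ft³) in storage unit 8; 29 ft³ remain.
Put B16 (4 ft³) in storage unit 8; 25 ft³ remain.
Put B17 (8 ft³) in storage unit 8; 17 ft³ remain.
Put B18 (26 ft³) in storage unit 9; 24 ft³ remain.
9 storage units × 50 ft³ = 450 ft³; used 318 ft³; unused 132 ft³.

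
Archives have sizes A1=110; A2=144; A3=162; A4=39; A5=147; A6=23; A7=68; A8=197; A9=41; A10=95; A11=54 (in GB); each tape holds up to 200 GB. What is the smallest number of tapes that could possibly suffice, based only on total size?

6

Total size = 110 + 144 + 162 + 39 + 147 + 23 + 68 + 197 + 41 + 95 + 54 = 1080 GB.
⌈1080 / 200⌉ = 6.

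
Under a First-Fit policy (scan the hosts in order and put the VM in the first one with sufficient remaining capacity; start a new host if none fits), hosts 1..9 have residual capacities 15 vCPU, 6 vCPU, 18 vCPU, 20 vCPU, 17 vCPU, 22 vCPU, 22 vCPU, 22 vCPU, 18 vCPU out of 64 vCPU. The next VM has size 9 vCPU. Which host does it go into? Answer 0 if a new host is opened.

1

Hosts with room: host 1 (15 vCPU), host 3 (18 vCPU), host 4 (20 vCPU), host 5 (17 vCPU), host 6 (22 vCPU), host 7 (22 vCPU), host 8 (22 vCPU), host 9 (18 vCPU).
The first with room is host 1.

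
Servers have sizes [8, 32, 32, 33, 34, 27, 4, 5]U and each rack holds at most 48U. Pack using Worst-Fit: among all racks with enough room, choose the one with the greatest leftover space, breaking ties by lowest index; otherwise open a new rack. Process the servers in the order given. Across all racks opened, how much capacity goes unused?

65

rack 1: place 8U, 40U left
rack 1: place 32U, 8U left
rack 2: place 32U, 16U left
rack 3: place 33U, 15U left
rack 4: place 34U, 14U left
rack 5: place 27U, 21U left
rack 5: place 4U, 17U left
rack 5: place 5U, 12U left
5 racks × 48U = 240U; used 175U; unused 65U.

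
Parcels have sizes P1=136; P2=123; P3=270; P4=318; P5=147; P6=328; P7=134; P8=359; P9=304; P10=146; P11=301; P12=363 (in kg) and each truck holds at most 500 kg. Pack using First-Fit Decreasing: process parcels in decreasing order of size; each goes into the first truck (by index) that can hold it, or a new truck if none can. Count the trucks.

7 trucks

Sorted descending: 363, 359, 328, 318, 304, 301, 270, 147, 146, 136, 134, 123.
363 kg → truck 1 (remaining 137 kg)
359 kg → truck 2 (remaining 141 kg)
328 kg → truck 3 (remaining 172 kg)
318 kg → truck 4 (remaining 182 kg)
304 kg → truck 5 (remaining 196 kg)
301 kg → truck 6 (remaining 199 kg)
270 kg → truck 7 (remaining 230 kg)
147 kg → truck 3 (remaining 25 kg)
146 kg → truck 4 (remaining 36 kg)
136 kg → truck 1 (remaining 1 kg)
134 kg → truck 2 (remaining 7 kg)
123 kg → truck 5 (remaining 73 kg)
Final trucks: [363,136] [359,134] [328,147] [318,146] [304,123] [301] [270].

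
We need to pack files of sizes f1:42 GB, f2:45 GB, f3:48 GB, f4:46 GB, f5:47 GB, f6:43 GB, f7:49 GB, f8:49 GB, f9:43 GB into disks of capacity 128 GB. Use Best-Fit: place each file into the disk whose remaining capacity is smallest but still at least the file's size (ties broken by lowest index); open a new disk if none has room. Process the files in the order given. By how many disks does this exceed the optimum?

Best-Fit: [42,45] [48,46] [47,43] [49,49] [43] → 5 disks.
Total size 412 GB; any packing needs at least ⌈412/128⌉ = 4 disks.
An optimal packing achieves that bound: [49,49] [48,47] [46,45] [43,43,42] → 4 disks.
Excess: 5 − 4 = 1.

1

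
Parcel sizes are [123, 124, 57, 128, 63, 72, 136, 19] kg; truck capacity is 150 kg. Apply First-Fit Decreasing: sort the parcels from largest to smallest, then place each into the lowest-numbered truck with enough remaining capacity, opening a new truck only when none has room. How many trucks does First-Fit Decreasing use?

6

Sorted descending: 136, 128, 124, 123, 72, 63, 57, 19.
truck 1: place 136 kg, 14 kg left
truck 2: place 128 kg, 22 kg left
truck 3: place 124 kg, 26 kg left
truck 4: place 123 kg, 27 kg left
truck 5: place 72 kg, 78 kg left
truck 5: place 63 kg, 15 kg left
truck 6: place 57 kg, 93 kg left
truck 2: place 19 kg, 3 kg left
Final trucks: [136] [128,19] [124] [123] [72,63] [57].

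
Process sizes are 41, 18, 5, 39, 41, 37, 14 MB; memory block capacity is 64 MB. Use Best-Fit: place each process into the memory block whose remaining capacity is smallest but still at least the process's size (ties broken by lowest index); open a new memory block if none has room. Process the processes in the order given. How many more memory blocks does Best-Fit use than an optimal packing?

Best-Fit: [41,18,5] [39] [41,14] [37] → 4 memory blocks.
Total size 195 MB; any packing needs at least ⌈195/64⌉ = 4 memory blocks.
So 4 is already optimal.

0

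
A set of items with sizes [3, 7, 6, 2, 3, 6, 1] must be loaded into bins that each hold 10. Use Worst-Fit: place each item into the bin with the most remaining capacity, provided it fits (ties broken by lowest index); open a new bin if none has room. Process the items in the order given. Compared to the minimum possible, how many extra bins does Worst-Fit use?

Worst-Fit: [3,7] [6,2,1] [3,6] → 3 bins.
Total size 28; any packing needs at least ⌈28/10⌉ = 3 bins.
So 3 is already optimal.

0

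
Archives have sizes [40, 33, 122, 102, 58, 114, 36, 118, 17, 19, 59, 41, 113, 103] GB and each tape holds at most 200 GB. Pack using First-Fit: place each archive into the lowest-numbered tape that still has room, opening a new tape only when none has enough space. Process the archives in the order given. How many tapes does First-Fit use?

40 GB → tape 1 (remaining 160 GB)
33 GB → tape 1 (remaining 127 GB)
122 GB → tape 1 (remaining 5 GB)
102 GB → tape 2 (remaining 98 GB)
58 GB → tape 2 (remaining 40 GB)
114 GB → tape 3 (remaining 86 GB)
36 GB → tape 2 (remaining 4 GB)
118 GB → tape 4 (remaining 82 GB)
17 GB → tape 3 (remaining 69 GB)
19 GB → tape 3 (remaining 50 GB)
59 GB → tape 4 (remaining 23 GB)
41 GB → tape 3 (remaining 9 GB)
113 GB → tape 5 (remaining 87 GB)
103 GB → tape 6 (remaining 97 GB)
Final tapes: [40,33,122] [102,58,36] [114,17,19,41] [118,59] [113] [103].

6 tapes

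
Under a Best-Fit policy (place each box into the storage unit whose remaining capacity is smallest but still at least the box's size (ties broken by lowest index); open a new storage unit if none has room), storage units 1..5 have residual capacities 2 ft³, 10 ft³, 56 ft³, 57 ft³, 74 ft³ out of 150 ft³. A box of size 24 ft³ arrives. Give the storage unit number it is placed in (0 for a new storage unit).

Storage units with room: storage unit 3 (56 ft³), storage unit 4 (57 ft³), storage unit 5 (74 ft³).
Tightest fit is storage unit 3 with 56 ft³ free.

3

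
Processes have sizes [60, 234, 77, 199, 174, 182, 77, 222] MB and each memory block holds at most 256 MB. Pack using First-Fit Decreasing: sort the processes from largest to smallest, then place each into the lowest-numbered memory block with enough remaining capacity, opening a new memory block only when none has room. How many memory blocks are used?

Sorted descending: 234, 222, 199, 182, 174, 77, 77, 60.
234 MB → memory block 1 (remaining 22 MB)
222 MB → memory block 2 (remaining 34 MB)
199 MB → memory block 3 (remaining 57 MB)
182 MB → memory block 4 (remaining 74 MB)
174 MB → memory block 5 (remaining 82 MB)
77 MB → memory block 5 (remaining 5 MB)
77 MB → memory block 6 (remaining 179 MB)
60 MB → memory block 4 (remaining 14 MB)
Final memory blocks: [234] [222] [199] [182,60] [174,77] [77].

6 memory blocks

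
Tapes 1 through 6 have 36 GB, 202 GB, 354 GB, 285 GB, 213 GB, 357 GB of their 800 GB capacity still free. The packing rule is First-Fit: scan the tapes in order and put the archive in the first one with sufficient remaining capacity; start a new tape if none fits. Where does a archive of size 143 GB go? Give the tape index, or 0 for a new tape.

2

Tapes with room: tape 2 (202 GB), tape 3 (354 GB), tape 4 (285 GB), tape 5 (213 GB), tape 6 (357 GB).
The first with room is tape 2.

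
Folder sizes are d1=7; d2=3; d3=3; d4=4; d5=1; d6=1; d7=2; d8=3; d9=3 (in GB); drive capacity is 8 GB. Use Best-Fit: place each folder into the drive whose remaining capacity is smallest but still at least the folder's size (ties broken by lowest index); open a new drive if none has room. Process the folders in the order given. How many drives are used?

4 drives

Put d1 (7 GB) in drive 1; 1 GB remain.
Put d2 (3 GB) in drive 2; 5 GB remain.
Put d3 (3 GB) in drive 2; 2 GB remain.
Put d4 (4 GB) in drive 3; 4 GB remain.
Put d5 (1 GB) in drive 1; 0 GB remain.
Put d6 (1 GB) in drive 2; 1 GB remain.
Put d7 (2 GB) in drive 3; 2 GB remain.
Put d8 (3 GB) in drive 4; 5 GB remain.
Put d9 (3 GB) in drive 4; 2 GB remain.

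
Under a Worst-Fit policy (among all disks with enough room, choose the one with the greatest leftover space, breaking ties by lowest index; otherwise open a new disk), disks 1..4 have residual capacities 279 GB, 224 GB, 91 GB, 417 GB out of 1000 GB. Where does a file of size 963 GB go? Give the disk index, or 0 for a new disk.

No disk has ≥ 963 GB free, so a new disk is opened.

0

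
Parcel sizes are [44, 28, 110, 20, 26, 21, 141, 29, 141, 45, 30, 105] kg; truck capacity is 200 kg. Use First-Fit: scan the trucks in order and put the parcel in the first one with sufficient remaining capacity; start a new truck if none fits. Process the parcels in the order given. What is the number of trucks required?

5

44 kg → truck 1 (remaining 156 kg)
28 kg → truck 1 (remaining 128 kg)
110 kg → truck 1 (remaining 18 kg)
20 kg → truck 2 (remaining 180 kg)
26 kg → truck 2 (remaining 154 kg)
21 kg → truck 2 (remaining 133 kg)
141 kg → truck 3 (remaining 59 kg)
29 kg → truck 2 (remaining 104 kg)
141 kg → truck 4 (remaining 59 kg)
45 kg → truck 2 (remaining 59 kg)
30 kg → truck 2 (remaining 29 kg)
105 kg → truck 5 (remaining 95 kg)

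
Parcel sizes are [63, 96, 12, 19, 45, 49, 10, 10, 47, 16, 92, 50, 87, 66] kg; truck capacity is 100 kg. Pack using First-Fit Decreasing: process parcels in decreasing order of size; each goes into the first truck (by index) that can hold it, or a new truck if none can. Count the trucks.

Sorted descending: 96, 92, 87, 66, 63, 50, 49, 47, 45, 19, 16, 12, 10, 10.
Put 96 kg in truck 1; 4 kg remain.
Put 92 kg in truck 2; 8 kg remain.
Put 87 kg in truck 3; 13 kg remain.
Put 66 kg in truck 4; 34 kg remain.
Put 63 kg in truck 5; 37 kg remain.
Put 50 kg in truck 6; 50 kg remain.
Put 49 kg in truck 6; 1 kg remain.
Put 47 kg in truck 7; 53 kg remain.
Put 45 kg in truck 7; 8 kg remain.
Put 19 kg in truck 4; 15 kg remain.
Put 16 kg in truck 5; 21 kg remain.
Put 12 kg in truck 3; 1 kg remain.
Put 10 kg in truck 4; 5 kg remain.
Put 10 kg in truck 5; 11 kg remain.
Final trucks: [96] [92] [87,12] [66,19,10] [63,16,10] [50,49] [47,45].

7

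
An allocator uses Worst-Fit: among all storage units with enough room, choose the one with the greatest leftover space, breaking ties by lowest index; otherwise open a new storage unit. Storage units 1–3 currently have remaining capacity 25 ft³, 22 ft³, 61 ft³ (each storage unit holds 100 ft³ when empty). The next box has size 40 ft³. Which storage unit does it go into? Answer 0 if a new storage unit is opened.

3

Storage units with room: storage unit 3 (61 ft³).
Most room is storage unit 3 with 61 ft³ free.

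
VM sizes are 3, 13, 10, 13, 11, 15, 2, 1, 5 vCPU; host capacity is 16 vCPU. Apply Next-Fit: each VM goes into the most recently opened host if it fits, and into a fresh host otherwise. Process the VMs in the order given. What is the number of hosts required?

6

Put 3 vCPU in host 1; 13 vCPU remain.
Put 13 vCPU in host 1; 0 vCPU remain.
Put 10 vCPU in host 2; 6 vCPU remain.
Put 13 vCPU in host 3; 3 vCPU remain.
Put 11 vCPU in host 4; 5 vCPU remain.
Put 15 vCPU in host 5; 1 vCPU remain.
Put 2 vCPU in host 6; 14 vCPU remain.
Put 1 vCPU in host 6; 13 vCPU remain.
Put 5 vCPU in host 6; 8 vCPU remain.
Final hosts: [3,13] [10] [13] [11] [15] [2,1,5].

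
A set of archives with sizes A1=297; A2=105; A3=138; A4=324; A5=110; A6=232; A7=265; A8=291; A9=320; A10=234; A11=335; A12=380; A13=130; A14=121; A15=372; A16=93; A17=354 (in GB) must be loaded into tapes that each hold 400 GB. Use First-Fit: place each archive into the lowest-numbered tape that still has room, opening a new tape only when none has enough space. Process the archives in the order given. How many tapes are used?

12

tape 1: place A1 (297 GB), 103 GB left
tape 2: place A2 (105 GB), 295 GB left
tape 2: place A3 (138 GB), 157 GB left
tape 3: place A4 (324 GB), 76 GB left
tape 2: place A5 (110 GB), 47 GB left
tape 4: place A6 (232 GB), 168 GB left
tape 5: place A7 (265 GB), 135 GB left
tape 6: place A8 (291 GB), 109 GB left
tape 7: place A9 (320 GB), 80 GB left
tape 8: place A10 (234 GB), 166 GB left
tape 9: place A11 (335 GB), 65 GB left
tape 10: place A12 (380 GB), 20 GB left
tape 4: place A13 (130 GB), 38 GB left
tape 5: place A14 (121 GB), 14 GB left
tape 11: place A15 (372 GB), 28 GB left
tape 1: place A16 (93 GB), 10 GB left
tape 12: place A17 (354 GB), 46 GB left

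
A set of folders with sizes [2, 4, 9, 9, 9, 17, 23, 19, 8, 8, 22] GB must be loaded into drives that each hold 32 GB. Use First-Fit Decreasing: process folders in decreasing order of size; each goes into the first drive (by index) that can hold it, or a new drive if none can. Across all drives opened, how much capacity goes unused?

30

Sorted descending: 23, 22, 19, 17, 9, 9, 9, 8, 8, 4, 2.
drive 1: place 23 GB, 9 GB left
drive 2: place 22 GB, 10 GB left
drive 3: place 19 GB, 13 GB left
drive 4: place 17 GB, 15 GB left
drive 1: place 9 GB, 0 GB left
drive 2: place 9 GB, 1 GB left
drive 3: place 9 GB, 4 GB left
drive 4: place 8 GB, 7 GB left
drive 5: place 8 GB, 24 GB left
drive 3: place 4 GB, 0 GB left
drive 4: place 2 GB, 5 GB left
5 drives × 32 GB = 160 GB; used 130 GB; unused 30 GB.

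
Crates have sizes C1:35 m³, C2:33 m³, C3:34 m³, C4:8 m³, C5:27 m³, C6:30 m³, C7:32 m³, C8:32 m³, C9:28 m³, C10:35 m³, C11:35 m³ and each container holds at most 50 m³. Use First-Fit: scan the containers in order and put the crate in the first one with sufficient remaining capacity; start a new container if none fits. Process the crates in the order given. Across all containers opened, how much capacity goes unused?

container 1: place C1 (35 m³), 15 m³ left
container 2: place C2 (33 m³), 17 m³ left
container 3: place C3 (34 m³), 16 m³ left
container 1: place C4 (8 m³), 7 m³ left
container 4: place C5 (27 m³), 23 m³ left
container 5: place C6 (30 m³), 20 m³ left
container 6: place C7 (32 m³), 18 m³ left
container 7: place C8 (32 m³), 18 m³ left
container 8: place C9 (28 m³), 22 m³ left
container 9: place C10 (35 m³), 15 m³ left
container 10: place C11 (35 m³), 15 m³ left
10 containers × 50 m³ = 500 m³; used 329 m³; unused 171 m³.

171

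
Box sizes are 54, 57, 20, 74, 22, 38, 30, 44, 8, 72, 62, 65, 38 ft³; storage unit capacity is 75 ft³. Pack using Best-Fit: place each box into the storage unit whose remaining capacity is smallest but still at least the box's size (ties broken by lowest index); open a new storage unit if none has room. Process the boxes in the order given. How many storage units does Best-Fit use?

9

storage unit 1: place 54 ft³, 21 ft³ left
storage unit 2: place 57 ft³, 18 ft³ left
storage unit 1: place 20 ft³, 1 ft³ left
storage unit 3: place 74 ft³, 1 ft³ left
storage unit 4: place 22 ft³, 53 ft³ left
storage unit 4: place 38 ft³, 15 ft³ left
storage unit 5: place 30 ft³, 45 ft³ left
storage unit 5: place 44 ft³, 1 ft³ left
storage unit 4: place 8 ft³, 7 ft³ left
storage unit 6: place 72 ft³, 3 ft³ left
storage unit 7: place 62 ft³, 13 ft³ left
storage unit 8: place 65 ft³, 10 ft³ left
storage unit 9: place 38 ft³, 37 ft³ left
Final storage units: [54,20] [57] [74] [22,38,8] [30,44] [72] [62] [65] [38].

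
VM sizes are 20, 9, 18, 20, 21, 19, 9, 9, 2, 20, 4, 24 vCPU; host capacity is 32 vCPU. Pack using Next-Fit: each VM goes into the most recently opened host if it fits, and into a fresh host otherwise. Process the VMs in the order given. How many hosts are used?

Put 20 vCPU in host 1; 12 vCPU remain.
Put 9 vCPU in host 1; 3 vCPU remain.
Put 18 vCPU in host 2; 14 vCPU remain.
Put 20 vCPU in host 3; 12 vCPU remain.
Put 21 vCPU in host 4; 11 vCPU remain.
Put 19 vCPU in host 5; 13 vCPU remain.
Put 9 vCPU in host 5; 4 vCPU remain.
Put 9 vCPU in host 6; 23 vCPU remain.
Put 2 vCPU in host 6; 21 vCPU remain.
Put 20 vCPU in host 6; 1 vCPU remain.
Put 4 vCPU in host 7; 28 vCPU remain.
Put 24 vCPU in host 7; 4 vCPU remain.

7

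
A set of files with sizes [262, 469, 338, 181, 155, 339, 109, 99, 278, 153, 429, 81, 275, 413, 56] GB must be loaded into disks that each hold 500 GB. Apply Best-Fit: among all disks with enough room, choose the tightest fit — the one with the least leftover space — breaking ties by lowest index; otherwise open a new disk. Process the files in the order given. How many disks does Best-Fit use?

8

Put 262 GB in disk 1; 238 GB remain.
Put 469 GB in disk 2; 31 GB remain.
Put 338 GB in disk 3; 162 GB remain.
Put 181 GB in disk 1; 57 GB remain.
Put 155 GB in disk 3; 7 GB remain.
Put 339 GB in disk 4; 161 GB remain.
Put 109 GB in disk 4; 52 GB remain.
Put 99 GB in disk 5; 401 GB remain.
Put 278 GB in disk 5; 123 GB remain.
Put 153 GB in disk 6; 347 GB remain.
Put 429 GB in disk 7; 71 GB remain.
Put 81 GB in disk 5; 42 GB remain.
Put 275 GB in disk 6; 72 GB remain.
Put 413 GB in disk 8; 87 GB remain.
Put 56 GB in disk 1; 1 GB remain.
Final disks: [262,181,56] [469] [338,155] [339,109] [99,278,81] [153,275] [429] [413].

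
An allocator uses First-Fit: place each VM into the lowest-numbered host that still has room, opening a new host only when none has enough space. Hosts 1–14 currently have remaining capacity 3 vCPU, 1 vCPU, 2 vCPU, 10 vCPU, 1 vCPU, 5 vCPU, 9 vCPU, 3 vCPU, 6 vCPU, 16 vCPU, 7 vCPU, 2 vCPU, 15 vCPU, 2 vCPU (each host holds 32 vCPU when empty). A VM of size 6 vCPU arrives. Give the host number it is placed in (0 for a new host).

4

Hosts with room: host 4 (10 vCPU), host 7 (9 vCPU), host 9 (6 vCPU), host 10 (16 vCPU), host 11 (7 vCPU), host 13 (15 vCPU).
The first with room is host 4.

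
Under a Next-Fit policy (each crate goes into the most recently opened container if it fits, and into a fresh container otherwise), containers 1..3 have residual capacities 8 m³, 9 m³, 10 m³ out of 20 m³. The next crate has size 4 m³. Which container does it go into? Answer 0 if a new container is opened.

Next-Fit only looks at container 3, which has 10 m³ free.
4 m³ fits there.

3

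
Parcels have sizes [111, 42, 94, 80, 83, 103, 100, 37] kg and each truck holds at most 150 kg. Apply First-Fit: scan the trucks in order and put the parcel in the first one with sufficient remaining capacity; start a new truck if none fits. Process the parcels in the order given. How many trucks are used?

111 kg → truck 1 (remaining 39 kg)
42 kg → truck 2 (remaining 108 kg)
94 kg → truck 2 (remaining 14 kg)
80 kg → truck 3 (remaining 70 kg)
83 kg → truck 4 (remaining 67 kg)
103 kg → truck 5 (remaining 47 kg)
100 kg → truck 6 (remaining 50 kg)
37 kg → truck 1 (remaining 2 kg)
Final trucks: [111,37] [42,94] [80] [83] [103] [100].

6 trucks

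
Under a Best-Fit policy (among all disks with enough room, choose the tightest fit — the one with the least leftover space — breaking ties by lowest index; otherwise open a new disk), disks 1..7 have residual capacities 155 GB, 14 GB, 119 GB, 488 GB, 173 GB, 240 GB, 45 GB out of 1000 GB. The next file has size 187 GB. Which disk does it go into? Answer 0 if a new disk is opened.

6

Disks with room: disk 4 (488 GB), disk 6 (240 GB).
Tightest fit is disk 6 with 240 GB free.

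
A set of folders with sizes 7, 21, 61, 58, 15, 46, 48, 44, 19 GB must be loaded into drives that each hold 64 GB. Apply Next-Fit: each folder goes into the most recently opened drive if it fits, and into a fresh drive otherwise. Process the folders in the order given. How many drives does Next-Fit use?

6 drives

7 GB → drive 1 (remaining 57 GB)
21 GB → drive 1 (remaining 36 GB)
61 GB → drive 2 (remaining 3 GB)
58 GB → drive 3 (remaining 6 GB)
15 GB → drive 4 (remaining 49 GB)
46 GB → drive 4 (remaining 3 GB)
48 GB → drive 5 (remaining 16 GB)
44 GB → drive 6 (remaining 20 GB)
19 GB → drive 6 (remaining 1 GB)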